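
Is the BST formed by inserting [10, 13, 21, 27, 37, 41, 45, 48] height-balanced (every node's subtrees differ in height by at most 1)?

Tree (level-order array): [10, None, 13, None, 21, None, 27, None, 37, None, 41, None, 45, None, 48]
Definition: a tree is height-balanced if, at every node, |h(left) - h(right)| <= 1 (empty subtree has height -1).
Bottom-up per-node check:
  node 48: h_left=-1, h_right=-1, diff=0 [OK], height=0
  node 45: h_left=-1, h_right=0, diff=1 [OK], height=1
  node 41: h_left=-1, h_right=1, diff=2 [FAIL (|-1-1|=2 > 1)], height=2
  node 37: h_left=-1, h_right=2, diff=3 [FAIL (|-1-2|=3 > 1)], height=3
  node 27: h_left=-1, h_right=3, diff=4 [FAIL (|-1-3|=4 > 1)], height=4
  node 21: h_left=-1, h_right=4, diff=5 [FAIL (|-1-4|=5 > 1)], height=5
  node 13: h_left=-1, h_right=5, diff=6 [FAIL (|-1-5|=6 > 1)], height=6
  node 10: h_left=-1, h_right=6, diff=7 [FAIL (|-1-6|=7 > 1)], height=7
Node 41 violates the condition: |-1 - 1| = 2 > 1.
Result: Not balanced


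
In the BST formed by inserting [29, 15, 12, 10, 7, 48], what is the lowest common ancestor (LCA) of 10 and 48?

Tree insertion order: [29, 15, 12, 10, 7, 48]
Tree (level-order array): [29, 15, 48, 12, None, None, None, 10, None, 7]
In a BST, the LCA of p=10, q=48 is the first node v on the
root-to-leaf path with p <= v <= q (go left if both < v, right if both > v).
Walk from root:
  at 29: 10 <= 29 <= 48, this is the LCA
LCA = 29


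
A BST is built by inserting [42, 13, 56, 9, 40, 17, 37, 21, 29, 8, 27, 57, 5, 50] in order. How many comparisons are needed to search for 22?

Search path for 22: 42 -> 13 -> 40 -> 17 -> 37 -> 21 -> 29 -> 27
Found: False
Comparisons: 8


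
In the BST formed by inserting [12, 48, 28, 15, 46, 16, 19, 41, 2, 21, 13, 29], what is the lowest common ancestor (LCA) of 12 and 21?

Tree insertion order: [12, 48, 28, 15, 46, 16, 19, 41, 2, 21, 13, 29]
Tree (level-order array): [12, 2, 48, None, None, 28, None, 15, 46, 13, 16, 41, None, None, None, None, 19, 29, None, None, 21]
In a BST, the LCA of p=12, q=21 is the first node v on the
root-to-leaf path with p <= v <= q (go left if both < v, right if both > v).
Walk from root:
  at 12: 12 <= 12 <= 21, this is the LCA
LCA = 12


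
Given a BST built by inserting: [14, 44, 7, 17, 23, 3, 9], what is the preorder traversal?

Tree insertion order: [14, 44, 7, 17, 23, 3, 9]
Tree (level-order array): [14, 7, 44, 3, 9, 17, None, None, None, None, None, None, 23]
Preorder traversal: [14, 7, 3, 9, 44, 17, 23]


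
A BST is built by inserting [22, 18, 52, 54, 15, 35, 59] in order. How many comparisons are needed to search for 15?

Search path for 15: 22 -> 18 -> 15
Found: True
Comparisons: 3


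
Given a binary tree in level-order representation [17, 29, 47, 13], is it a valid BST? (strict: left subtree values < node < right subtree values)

Level-order array: [17, 29, 47, 13]
Validate using subtree bounds (lo, hi): at each node, require lo < value < hi,
then recurse left with hi=value and right with lo=value.
Preorder trace (stopping at first violation):
  at node 17 with bounds (-inf, +inf): OK
  at node 29 with bounds (-inf, 17): VIOLATION
Node 29 violates its bound: not (-inf < 29 < 17).
Result: Not a valid BST


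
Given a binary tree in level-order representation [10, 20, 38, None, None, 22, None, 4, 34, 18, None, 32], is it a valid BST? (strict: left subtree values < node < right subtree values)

Level-order array: [10, 20, 38, None, None, 22, None, 4, 34, 18, None, 32]
Validate using subtree bounds (lo, hi): at each node, require lo < value < hi,
then recurse left with hi=value and right with lo=value.
Preorder trace (stopping at first violation):
  at node 10 with bounds (-inf, +inf): OK
  at node 20 with bounds (-inf, 10): VIOLATION
Node 20 violates its bound: not (-inf < 20 < 10).
Result: Not a valid BST


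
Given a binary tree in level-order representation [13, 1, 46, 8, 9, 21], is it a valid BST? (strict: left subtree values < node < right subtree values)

Level-order array: [13, 1, 46, 8, 9, 21]
Validate using subtree bounds (lo, hi): at each node, require lo < value < hi,
then recurse left with hi=value and right with lo=value.
Preorder trace (stopping at first violation):
  at node 13 with bounds (-inf, +inf): OK
  at node 1 with bounds (-inf, 13): OK
  at node 8 with bounds (-inf, 1): VIOLATION
Node 8 violates its bound: not (-inf < 8 < 1).
Result: Not a valid BST


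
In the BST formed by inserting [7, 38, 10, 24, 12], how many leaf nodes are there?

Tree built from: [7, 38, 10, 24, 12]
Tree (level-order array): [7, None, 38, 10, None, None, 24, 12]
Rule: A leaf has 0 children.
Per-node child counts:
  node 7: 1 child(ren)
  node 38: 1 child(ren)
  node 10: 1 child(ren)
  node 24: 1 child(ren)
  node 12: 0 child(ren)
Matching nodes: [12]
Count of leaf nodes: 1


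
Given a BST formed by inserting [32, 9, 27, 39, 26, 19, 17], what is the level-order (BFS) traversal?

Tree insertion order: [32, 9, 27, 39, 26, 19, 17]
Tree (level-order array): [32, 9, 39, None, 27, None, None, 26, None, 19, None, 17]
BFS from the root, enqueuing left then right child of each popped node:
  queue [32] -> pop 32, enqueue [9, 39], visited so far: [32]
  queue [9, 39] -> pop 9, enqueue [27], visited so far: [32, 9]
  queue [39, 27] -> pop 39, enqueue [none], visited so far: [32, 9, 39]
  queue [27] -> pop 27, enqueue [26], visited so far: [32, 9, 39, 27]
  queue [26] -> pop 26, enqueue [19], visited so far: [32, 9, 39, 27, 26]
  queue [19] -> pop 19, enqueue [17], visited so far: [32, 9, 39, 27, 26, 19]
  queue [17] -> pop 17, enqueue [none], visited so far: [32, 9, 39, 27, 26, 19, 17]
Result: [32, 9, 39, 27, 26, 19, 17]


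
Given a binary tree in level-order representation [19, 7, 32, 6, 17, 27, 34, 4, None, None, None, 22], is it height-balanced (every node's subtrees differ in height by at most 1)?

Tree (level-order array): [19, 7, 32, 6, 17, 27, 34, 4, None, None, None, 22]
Definition: a tree is height-balanced if, at every node, |h(left) - h(right)| <= 1 (empty subtree has height -1).
Bottom-up per-node check:
  node 4: h_left=-1, h_right=-1, diff=0 [OK], height=0
  node 6: h_left=0, h_right=-1, diff=1 [OK], height=1
  node 17: h_left=-1, h_right=-1, diff=0 [OK], height=0
  node 7: h_left=1, h_right=0, diff=1 [OK], height=2
  node 22: h_left=-1, h_right=-1, diff=0 [OK], height=0
  node 27: h_left=0, h_right=-1, diff=1 [OK], height=1
  node 34: h_left=-1, h_right=-1, diff=0 [OK], height=0
  node 32: h_left=1, h_right=0, diff=1 [OK], height=2
  node 19: h_left=2, h_right=2, diff=0 [OK], height=3
All nodes satisfy the balance condition.
Result: Balanced


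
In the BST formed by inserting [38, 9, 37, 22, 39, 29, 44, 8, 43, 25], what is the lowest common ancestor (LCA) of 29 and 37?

Tree insertion order: [38, 9, 37, 22, 39, 29, 44, 8, 43, 25]
Tree (level-order array): [38, 9, 39, 8, 37, None, 44, None, None, 22, None, 43, None, None, 29, None, None, 25]
In a BST, the LCA of p=29, q=37 is the first node v on the
root-to-leaf path with p <= v <= q (go left if both < v, right if both > v).
Walk from root:
  at 38: both 29 and 37 < 38, go left
  at 9: both 29 and 37 > 9, go right
  at 37: 29 <= 37 <= 37, this is the LCA
LCA = 37


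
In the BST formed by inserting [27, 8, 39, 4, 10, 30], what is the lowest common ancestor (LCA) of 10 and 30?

Tree insertion order: [27, 8, 39, 4, 10, 30]
Tree (level-order array): [27, 8, 39, 4, 10, 30]
In a BST, the LCA of p=10, q=30 is the first node v on the
root-to-leaf path with p <= v <= q (go left if both < v, right if both > v).
Walk from root:
  at 27: 10 <= 27 <= 30, this is the LCA
LCA = 27


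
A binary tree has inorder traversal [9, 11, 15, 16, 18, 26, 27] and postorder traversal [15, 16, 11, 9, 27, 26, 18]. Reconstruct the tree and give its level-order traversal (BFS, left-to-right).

Inorder:   [9, 11, 15, 16, 18, 26, 27]
Postorder: [15, 16, 11, 9, 27, 26, 18]
Algorithm: postorder visits root last, so walk postorder right-to-left;
each value is the root of the current inorder slice — split it at that
value, recurse on the right subtree first, then the left.
Recursive splits:
  root=18; inorder splits into left=[9, 11, 15, 16], right=[26, 27]
  root=26; inorder splits into left=[], right=[27]
  root=27; inorder splits into left=[], right=[]
  root=9; inorder splits into left=[], right=[11, 15, 16]
  root=11; inorder splits into left=[], right=[15, 16]
  root=16; inorder splits into left=[15], right=[]
  root=15; inorder splits into left=[], right=[]
Reconstructed level-order: [18, 9, 26, 11, 27, 16, 15]


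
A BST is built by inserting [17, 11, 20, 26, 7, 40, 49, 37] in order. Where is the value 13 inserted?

Starting tree (level order): [17, 11, 20, 7, None, None, 26, None, None, None, 40, 37, 49]
Insertion path: 17 -> 11
Result: insert 13 as right child of 11
Final tree (level order): [17, 11, 20, 7, 13, None, 26, None, None, None, None, None, 40, 37, 49]


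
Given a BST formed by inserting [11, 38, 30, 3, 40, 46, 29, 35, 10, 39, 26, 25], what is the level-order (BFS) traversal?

Tree insertion order: [11, 38, 30, 3, 40, 46, 29, 35, 10, 39, 26, 25]
Tree (level-order array): [11, 3, 38, None, 10, 30, 40, None, None, 29, 35, 39, 46, 26, None, None, None, None, None, None, None, 25]
BFS from the root, enqueuing left then right child of each popped node:
  queue [11] -> pop 11, enqueue [3, 38], visited so far: [11]
  queue [3, 38] -> pop 3, enqueue [10], visited so far: [11, 3]
  queue [38, 10] -> pop 38, enqueue [30, 40], visited so far: [11, 3, 38]
  queue [10, 30, 40] -> pop 10, enqueue [none], visited so far: [11, 3, 38, 10]
  queue [30, 40] -> pop 30, enqueue [29, 35], visited so far: [11, 3, 38, 10, 30]
  queue [40, 29, 35] -> pop 40, enqueue [39, 46], visited so far: [11, 3, 38, 10, 30, 40]
  queue [29, 35, 39, 46] -> pop 29, enqueue [26], visited so far: [11, 3, 38, 10, 30, 40, 29]
  queue [35, 39, 46, 26] -> pop 35, enqueue [none], visited so far: [11, 3, 38, 10, 30, 40, 29, 35]
  queue [39, 46, 26] -> pop 39, enqueue [none], visited so far: [11, 3, 38, 10, 30, 40, 29, 35, 39]
  queue [46, 26] -> pop 46, enqueue [none], visited so far: [11, 3, 38, 10, 30, 40, 29, 35, 39, 46]
  queue [26] -> pop 26, enqueue [25], visited so far: [11, 3, 38, 10, 30, 40, 29, 35, 39, 46, 26]
  queue [25] -> pop 25, enqueue [none], visited so far: [11, 3, 38, 10, 30, 40, 29, 35, 39, 46, 26, 25]
Result: [11, 3, 38, 10, 30, 40, 29, 35, 39, 46, 26, 25]


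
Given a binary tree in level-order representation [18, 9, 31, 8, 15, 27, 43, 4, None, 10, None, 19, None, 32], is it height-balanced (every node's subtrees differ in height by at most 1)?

Tree (level-order array): [18, 9, 31, 8, 15, 27, 43, 4, None, 10, None, 19, None, 32]
Definition: a tree is height-balanced if, at every node, |h(left) - h(right)| <= 1 (empty subtree has height -1).
Bottom-up per-node check:
  node 4: h_left=-1, h_right=-1, diff=0 [OK], height=0
  node 8: h_left=0, h_right=-1, diff=1 [OK], height=1
  node 10: h_left=-1, h_right=-1, diff=0 [OK], height=0
  node 15: h_left=0, h_right=-1, diff=1 [OK], height=1
  node 9: h_left=1, h_right=1, diff=0 [OK], height=2
  node 19: h_left=-1, h_right=-1, diff=0 [OK], height=0
  node 27: h_left=0, h_right=-1, diff=1 [OK], height=1
  node 32: h_left=-1, h_right=-1, diff=0 [OK], height=0
  node 43: h_left=0, h_right=-1, diff=1 [OK], height=1
  node 31: h_left=1, h_right=1, diff=0 [OK], height=2
  node 18: h_left=2, h_right=2, diff=0 [OK], height=3
All nodes satisfy the balance condition.
Result: Balanced


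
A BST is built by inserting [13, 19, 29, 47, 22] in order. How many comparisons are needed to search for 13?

Search path for 13: 13
Found: True
Comparisons: 1


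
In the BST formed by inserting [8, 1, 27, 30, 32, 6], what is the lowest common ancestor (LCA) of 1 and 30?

Tree insertion order: [8, 1, 27, 30, 32, 6]
Tree (level-order array): [8, 1, 27, None, 6, None, 30, None, None, None, 32]
In a BST, the LCA of p=1, q=30 is the first node v on the
root-to-leaf path with p <= v <= q (go left if both < v, right if both > v).
Walk from root:
  at 8: 1 <= 8 <= 30, this is the LCA
LCA = 8


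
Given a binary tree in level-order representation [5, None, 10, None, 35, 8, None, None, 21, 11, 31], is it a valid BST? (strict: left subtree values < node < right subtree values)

Level-order array: [5, None, 10, None, 35, 8, None, None, 21, 11, 31]
Validate using subtree bounds (lo, hi): at each node, require lo < value < hi,
then recurse left with hi=value and right with lo=value.
Preorder trace (stopping at first violation):
  at node 5 with bounds (-inf, +inf): OK
  at node 10 with bounds (5, +inf): OK
  at node 35 with bounds (10, +inf): OK
  at node 8 with bounds (10, 35): VIOLATION
Node 8 violates its bound: not (10 < 8 < 35).
Result: Not a valid BST


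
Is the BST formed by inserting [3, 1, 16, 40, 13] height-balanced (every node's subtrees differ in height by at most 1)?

Tree (level-order array): [3, 1, 16, None, None, 13, 40]
Definition: a tree is height-balanced if, at every node, |h(left) - h(right)| <= 1 (empty subtree has height -1).
Bottom-up per-node check:
  node 1: h_left=-1, h_right=-1, diff=0 [OK], height=0
  node 13: h_left=-1, h_right=-1, diff=0 [OK], height=0
  node 40: h_left=-1, h_right=-1, diff=0 [OK], height=0
  node 16: h_left=0, h_right=0, diff=0 [OK], height=1
  node 3: h_left=0, h_right=1, diff=1 [OK], height=2
All nodes satisfy the balance condition.
Result: Balanced


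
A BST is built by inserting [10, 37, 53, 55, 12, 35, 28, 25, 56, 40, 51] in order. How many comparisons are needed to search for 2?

Search path for 2: 10
Found: False
Comparisons: 1


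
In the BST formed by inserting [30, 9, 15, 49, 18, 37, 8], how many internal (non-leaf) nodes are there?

Tree built from: [30, 9, 15, 49, 18, 37, 8]
Tree (level-order array): [30, 9, 49, 8, 15, 37, None, None, None, None, 18]
Rule: An internal node has at least one child.
Per-node child counts:
  node 30: 2 child(ren)
  node 9: 2 child(ren)
  node 8: 0 child(ren)
  node 15: 1 child(ren)
  node 18: 0 child(ren)
  node 49: 1 child(ren)
  node 37: 0 child(ren)
Matching nodes: [30, 9, 15, 49]
Count of internal (non-leaf) nodes: 4


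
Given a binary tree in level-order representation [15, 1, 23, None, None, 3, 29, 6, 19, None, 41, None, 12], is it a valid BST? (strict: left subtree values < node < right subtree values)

Level-order array: [15, 1, 23, None, None, 3, 29, 6, 19, None, 41, None, 12]
Validate using subtree bounds (lo, hi): at each node, require lo < value < hi,
then recurse left with hi=value and right with lo=value.
Preorder trace (stopping at first violation):
  at node 15 with bounds (-inf, +inf): OK
  at node 1 with bounds (-inf, 15): OK
  at node 23 with bounds (15, +inf): OK
  at node 3 with bounds (15, 23): VIOLATION
Node 3 violates its bound: not (15 < 3 < 23).
Result: Not a valid BST


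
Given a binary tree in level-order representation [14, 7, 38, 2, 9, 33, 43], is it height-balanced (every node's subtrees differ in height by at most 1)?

Tree (level-order array): [14, 7, 38, 2, 9, 33, 43]
Definition: a tree is height-balanced if, at every node, |h(left) - h(right)| <= 1 (empty subtree has height -1).
Bottom-up per-node check:
  node 2: h_left=-1, h_right=-1, diff=0 [OK], height=0
  node 9: h_left=-1, h_right=-1, diff=0 [OK], height=0
  node 7: h_left=0, h_right=0, diff=0 [OK], height=1
  node 33: h_left=-1, h_right=-1, diff=0 [OK], height=0
  node 43: h_left=-1, h_right=-1, diff=0 [OK], height=0
  node 38: h_left=0, h_right=0, diff=0 [OK], height=1
  node 14: h_left=1, h_right=1, diff=0 [OK], height=2
All nodes satisfy the balance condition.
Result: Balanced


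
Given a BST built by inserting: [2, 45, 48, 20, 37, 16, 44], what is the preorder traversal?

Tree insertion order: [2, 45, 48, 20, 37, 16, 44]
Tree (level-order array): [2, None, 45, 20, 48, 16, 37, None, None, None, None, None, 44]
Preorder traversal: [2, 45, 20, 16, 37, 44, 48]


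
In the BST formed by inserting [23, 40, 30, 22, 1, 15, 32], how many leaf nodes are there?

Tree built from: [23, 40, 30, 22, 1, 15, 32]
Tree (level-order array): [23, 22, 40, 1, None, 30, None, None, 15, None, 32]
Rule: A leaf has 0 children.
Per-node child counts:
  node 23: 2 child(ren)
  node 22: 1 child(ren)
  node 1: 1 child(ren)
  node 15: 0 child(ren)
  node 40: 1 child(ren)
  node 30: 1 child(ren)
  node 32: 0 child(ren)
Matching nodes: [15, 32]
Count of leaf nodes: 2


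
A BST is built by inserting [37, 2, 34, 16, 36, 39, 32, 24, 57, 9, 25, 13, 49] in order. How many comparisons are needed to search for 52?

Search path for 52: 37 -> 39 -> 57 -> 49
Found: False
Comparisons: 4


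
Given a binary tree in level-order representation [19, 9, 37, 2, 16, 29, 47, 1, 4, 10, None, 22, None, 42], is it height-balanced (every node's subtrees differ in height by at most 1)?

Tree (level-order array): [19, 9, 37, 2, 16, 29, 47, 1, 4, 10, None, 22, None, 42]
Definition: a tree is height-balanced if, at every node, |h(left) - h(right)| <= 1 (empty subtree has height -1).
Bottom-up per-node check:
  node 1: h_left=-1, h_right=-1, diff=0 [OK], height=0
  node 4: h_left=-1, h_right=-1, diff=0 [OK], height=0
  node 2: h_left=0, h_right=0, diff=0 [OK], height=1
  node 10: h_left=-1, h_right=-1, diff=0 [OK], height=0
  node 16: h_left=0, h_right=-1, diff=1 [OK], height=1
  node 9: h_left=1, h_right=1, diff=0 [OK], height=2
  node 22: h_left=-1, h_right=-1, diff=0 [OK], height=0
  node 29: h_left=0, h_right=-1, diff=1 [OK], height=1
  node 42: h_left=-1, h_right=-1, diff=0 [OK], height=0
  node 47: h_left=0, h_right=-1, diff=1 [OK], height=1
  node 37: h_left=1, h_right=1, diff=0 [OK], height=2
  node 19: h_left=2, h_right=2, diff=0 [OK], height=3
All nodes satisfy the balance condition.
Result: Balanced


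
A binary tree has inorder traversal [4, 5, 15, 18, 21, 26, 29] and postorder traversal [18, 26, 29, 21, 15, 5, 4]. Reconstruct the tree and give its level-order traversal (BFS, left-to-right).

Inorder:   [4, 5, 15, 18, 21, 26, 29]
Postorder: [18, 26, 29, 21, 15, 5, 4]
Algorithm: postorder visits root last, so walk postorder right-to-left;
each value is the root of the current inorder slice — split it at that
value, recurse on the right subtree first, then the left.
Recursive splits:
  root=4; inorder splits into left=[], right=[5, 15, 18, 21, 26, 29]
  root=5; inorder splits into left=[], right=[15, 18, 21, 26, 29]
  root=15; inorder splits into left=[], right=[18, 21, 26, 29]
  root=21; inorder splits into left=[18], right=[26, 29]
  root=29; inorder splits into left=[26], right=[]
  root=26; inorder splits into left=[], right=[]
  root=18; inorder splits into left=[], right=[]
Reconstructed level-order: [4, 5, 15, 21, 18, 29, 26]


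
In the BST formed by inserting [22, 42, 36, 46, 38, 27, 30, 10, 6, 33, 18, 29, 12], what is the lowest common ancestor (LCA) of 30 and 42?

Tree insertion order: [22, 42, 36, 46, 38, 27, 30, 10, 6, 33, 18, 29, 12]
Tree (level-order array): [22, 10, 42, 6, 18, 36, 46, None, None, 12, None, 27, 38, None, None, None, None, None, 30, None, None, 29, 33]
In a BST, the LCA of p=30, q=42 is the first node v on the
root-to-leaf path with p <= v <= q (go left if both < v, right if both > v).
Walk from root:
  at 22: both 30 and 42 > 22, go right
  at 42: 30 <= 42 <= 42, this is the LCA
LCA = 42


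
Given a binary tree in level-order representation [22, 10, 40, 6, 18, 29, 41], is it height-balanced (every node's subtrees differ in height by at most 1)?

Tree (level-order array): [22, 10, 40, 6, 18, 29, 41]
Definition: a tree is height-balanced if, at every node, |h(left) - h(right)| <= 1 (empty subtree has height -1).
Bottom-up per-node check:
  node 6: h_left=-1, h_right=-1, diff=0 [OK], height=0
  node 18: h_left=-1, h_right=-1, diff=0 [OK], height=0
  node 10: h_left=0, h_right=0, diff=0 [OK], height=1
  node 29: h_left=-1, h_right=-1, diff=0 [OK], height=0
  node 41: h_left=-1, h_right=-1, diff=0 [OK], height=0
  node 40: h_left=0, h_right=0, diff=0 [OK], height=1
  node 22: h_left=1, h_right=1, diff=0 [OK], height=2
All nodes satisfy the balance condition.
Result: Balanced


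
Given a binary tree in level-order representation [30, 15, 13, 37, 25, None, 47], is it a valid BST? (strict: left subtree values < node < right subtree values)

Level-order array: [30, 15, 13, 37, 25, None, 47]
Validate using subtree bounds (lo, hi): at each node, require lo < value < hi,
then recurse left with hi=value and right with lo=value.
Preorder trace (stopping at first violation):
  at node 30 with bounds (-inf, +inf): OK
  at node 15 with bounds (-inf, 30): OK
  at node 37 with bounds (-inf, 15): VIOLATION
Node 37 violates its bound: not (-inf < 37 < 15).
Result: Not a valid BST


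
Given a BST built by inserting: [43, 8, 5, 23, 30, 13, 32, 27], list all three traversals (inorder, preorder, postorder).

Tree insertion order: [43, 8, 5, 23, 30, 13, 32, 27]
Tree (level-order array): [43, 8, None, 5, 23, None, None, 13, 30, None, None, 27, 32]
Inorder (L, root, R): [5, 8, 13, 23, 27, 30, 32, 43]
Preorder (root, L, R): [43, 8, 5, 23, 13, 30, 27, 32]
Postorder (L, R, root): [5, 13, 27, 32, 30, 23, 8, 43]


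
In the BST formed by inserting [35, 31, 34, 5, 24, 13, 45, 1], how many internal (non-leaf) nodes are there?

Tree built from: [35, 31, 34, 5, 24, 13, 45, 1]
Tree (level-order array): [35, 31, 45, 5, 34, None, None, 1, 24, None, None, None, None, 13]
Rule: An internal node has at least one child.
Per-node child counts:
  node 35: 2 child(ren)
  node 31: 2 child(ren)
  node 5: 2 child(ren)
  node 1: 0 child(ren)
  node 24: 1 child(ren)
  node 13: 0 child(ren)
  node 34: 0 child(ren)
  node 45: 0 child(ren)
Matching nodes: [35, 31, 5, 24]
Count of internal (non-leaf) nodes: 4


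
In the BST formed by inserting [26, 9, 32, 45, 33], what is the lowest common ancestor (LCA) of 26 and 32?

Tree insertion order: [26, 9, 32, 45, 33]
Tree (level-order array): [26, 9, 32, None, None, None, 45, 33]
In a BST, the LCA of p=26, q=32 is the first node v on the
root-to-leaf path with p <= v <= q (go left if both < v, right if both > v).
Walk from root:
  at 26: 26 <= 26 <= 32, this is the LCA
LCA = 26


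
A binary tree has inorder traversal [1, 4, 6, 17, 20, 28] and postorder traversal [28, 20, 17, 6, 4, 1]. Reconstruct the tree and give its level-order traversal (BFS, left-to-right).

Inorder:   [1, 4, 6, 17, 20, 28]
Postorder: [28, 20, 17, 6, 4, 1]
Algorithm: postorder visits root last, so walk postorder right-to-left;
each value is the root of the current inorder slice — split it at that
value, recurse on the right subtree first, then the left.
Recursive splits:
  root=1; inorder splits into left=[], right=[4, 6, 17, 20, 28]
  root=4; inorder splits into left=[], right=[6, 17, 20, 28]
  root=6; inorder splits into left=[], right=[17, 20, 28]
  root=17; inorder splits into left=[], right=[20, 28]
  root=20; inorder splits into left=[], right=[28]
  root=28; inorder splits into left=[], right=[]
Reconstructed level-order: [1, 4, 6, 17, 20, 28]


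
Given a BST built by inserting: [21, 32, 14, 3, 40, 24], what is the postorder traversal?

Tree insertion order: [21, 32, 14, 3, 40, 24]
Tree (level-order array): [21, 14, 32, 3, None, 24, 40]
Postorder traversal: [3, 14, 24, 40, 32, 21]


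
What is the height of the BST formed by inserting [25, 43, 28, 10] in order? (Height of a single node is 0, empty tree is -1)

Insertion order: [25, 43, 28, 10]
Tree (level-order array): [25, 10, 43, None, None, 28]
Compute height bottom-up (empty subtree = -1):
  height(10) = 1 + max(-1, -1) = 0
  height(28) = 1 + max(-1, -1) = 0
  height(43) = 1 + max(0, -1) = 1
  height(25) = 1 + max(0, 1) = 2
Height = 2


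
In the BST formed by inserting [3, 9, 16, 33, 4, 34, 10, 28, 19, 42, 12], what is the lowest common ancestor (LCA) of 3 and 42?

Tree insertion order: [3, 9, 16, 33, 4, 34, 10, 28, 19, 42, 12]
Tree (level-order array): [3, None, 9, 4, 16, None, None, 10, 33, None, 12, 28, 34, None, None, 19, None, None, 42]
In a BST, the LCA of p=3, q=42 is the first node v on the
root-to-leaf path with p <= v <= q (go left if both < v, right if both > v).
Walk from root:
  at 3: 3 <= 3 <= 42, this is the LCA
LCA = 3


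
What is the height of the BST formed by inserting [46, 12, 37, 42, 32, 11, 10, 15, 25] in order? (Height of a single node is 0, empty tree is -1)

Insertion order: [46, 12, 37, 42, 32, 11, 10, 15, 25]
Tree (level-order array): [46, 12, None, 11, 37, 10, None, 32, 42, None, None, 15, None, None, None, None, 25]
Compute height bottom-up (empty subtree = -1):
  height(10) = 1 + max(-1, -1) = 0
  height(11) = 1 + max(0, -1) = 1
  height(25) = 1 + max(-1, -1) = 0
  height(15) = 1 + max(-1, 0) = 1
  height(32) = 1 + max(1, -1) = 2
  height(42) = 1 + max(-1, -1) = 0
  height(37) = 1 + max(2, 0) = 3
  height(12) = 1 + max(1, 3) = 4
  height(46) = 1 + max(4, -1) = 5
Height = 5


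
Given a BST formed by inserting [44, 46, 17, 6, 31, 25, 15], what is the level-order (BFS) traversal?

Tree insertion order: [44, 46, 17, 6, 31, 25, 15]
Tree (level-order array): [44, 17, 46, 6, 31, None, None, None, 15, 25]
BFS from the root, enqueuing left then right child of each popped node:
  queue [44] -> pop 44, enqueue [17, 46], visited so far: [44]
  queue [17, 46] -> pop 17, enqueue [6, 31], visited so far: [44, 17]
  queue [46, 6, 31] -> pop 46, enqueue [none], visited so far: [44, 17, 46]
  queue [6, 31] -> pop 6, enqueue [15], visited so far: [44, 17, 46, 6]
  queue [31, 15] -> pop 31, enqueue [25], visited so far: [44, 17, 46, 6, 31]
  queue [15, 25] -> pop 15, enqueue [none], visited so far: [44, 17, 46, 6, 31, 15]
  queue [25] -> pop 25, enqueue [none], visited so far: [44, 17, 46, 6, 31, 15, 25]
Result: [44, 17, 46, 6, 31, 15, 25]


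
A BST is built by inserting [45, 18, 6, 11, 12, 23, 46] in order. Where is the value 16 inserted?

Starting tree (level order): [45, 18, 46, 6, 23, None, None, None, 11, None, None, None, 12]
Insertion path: 45 -> 18 -> 6 -> 11 -> 12
Result: insert 16 as right child of 12
Final tree (level order): [45, 18, 46, 6, 23, None, None, None, 11, None, None, None, 12, None, 16]


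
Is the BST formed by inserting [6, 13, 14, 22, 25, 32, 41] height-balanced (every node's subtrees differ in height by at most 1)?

Tree (level-order array): [6, None, 13, None, 14, None, 22, None, 25, None, 32, None, 41]
Definition: a tree is height-balanced if, at every node, |h(left) - h(right)| <= 1 (empty subtree has height -1).
Bottom-up per-node check:
  node 41: h_left=-1, h_right=-1, diff=0 [OK], height=0
  node 32: h_left=-1, h_right=0, diff=1 [OK], height=1
  node 25: h_left=-1, h_right=1, diff=2 [FAIL (|-1-1|=2 > 1)], height=2
  node 22: h_left=-1, h_right=2, diff=3 [FAIL (|-1-2|=3 > 1)], height=3
  node 14: h_left=-1, h_right=3, diff=4 [FAIL (|-1-3|=4 > 1)], height=4
  node 13: h_left=-1, h_right=4, diff=5 [FAIL (|-1-4|=5 > 1)], height=5
  node 6: h_left=-1, h_right=5, diff=6 [FAIL (|-1-5|=6 > 1)], height=6
Node 25 violates the condition: |-1 - 1| = 2 > 1.
Result: Not balanced


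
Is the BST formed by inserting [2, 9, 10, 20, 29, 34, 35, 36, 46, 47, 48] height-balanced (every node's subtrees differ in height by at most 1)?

Tree (level-order array): [2, None, 9, None, 10, None, 20, None, 29, None, 34, None, 35, None, 36, None, 46, None, 47, None, 48]
Definition: a tree is height-balanced if, at every node, |h(left) - h(right)| <= 1 (empty subtree has height -1).
Bottom-up per-node check:
  node 48: h_left=-1, h_right=-1, diff=0 [OK], height=0
  node 47: h_left=-1, h_right=0, diff=1 [OK], height=1
  node 46: h_left=-1, h_right=1, diff=2 [FAIL (|-1-1|=2 > 1)], height=2
  node 36: h_left=-1, h_right=2, diff=3 [FAIL (|-1-2|=3 > 1)], height=3
  node 35: h_left=-1, h_right=3, diff=4 [FAIL (|-1-3|=4 > 1)], height=4
  node 34: h_left=-1, h_right=4, diff=5 [FAIL (|-1-4|=5 > 1)], height=5
  node 29: h_left=-1, h_right=5, diff=6 [FAIL (|-1-5|=6 > 1)], height=6
  node 20: h_left=-1, h_right=6, diff=7 [FAIL (|-1-6|=7 > 1)], height=7
  node 10: h_left=-1, h_right=7, diff=8 [FAIL (|-1-7|=8 > 1)], height=8
  node 9: h_left=-1, h_right=8, diff=9 [FAIL (|-1-8|=9 > 1)], height=9
  node 2: h_left=-1, h_right=9, diff=10 [FAIL (|-1-9|=10 > 1)], height=10
Node 46 violates the condition: |-1 - 1| = 2 > 1.
Result: Not balanced


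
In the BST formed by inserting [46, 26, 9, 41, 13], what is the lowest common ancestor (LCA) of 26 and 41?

Tree insertion order: [46, 26, 9, 41, 13]
Tree (level-order array): [46, 26, None, 9, 41, None, 13]
In a BST, the LCA of p=26, q=41 is the first node v on the
root-to-leaf path with p <= v <= q (go left if both < v, right if both > v).
Walk from root:
  at 46: both 26 and 41 < 46, go left
  at 26: 26 <= 26 <= 41, this is the LCA
LCA = 26


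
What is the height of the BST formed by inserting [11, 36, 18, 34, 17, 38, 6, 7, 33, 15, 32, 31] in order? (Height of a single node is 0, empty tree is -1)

Insertion order: [11, 36, 18, 34, 17, 38, 6, 7, 33, 15, 32, 31]
Tree (level-order array): [11, 6, 36, None, 7, 18, 38, None, None, 17, 34, None, None, 15, None, 33, None, None, None, 32, None, 31]
Compute height bottom-up (empty subtree = -1):
  height(7) = 1 + max(-1, -1) = 0
  height(6) = 1 + max(-1, 0) = 1
  height(15) = 1 + max(-1, -1) = 0
  height(17) = 1 + max(0, -1) = 1
  height(31) = 1 + max(-1, -1) = 0
  height(32) = 1 + max(0, -1) = 1
  height(33) = 1 + max(1, -1) = 2
  height(34) = 1 + max(2, -1) = 3
  height(18) = 1 + max(1, 3) = 4
  height(38) = 1 + max(-1, -1) = 0
  height(36) = 1 + max(4, 0) = 5
  height(11) = 1 + max(1, 5) = 6
Height = 6


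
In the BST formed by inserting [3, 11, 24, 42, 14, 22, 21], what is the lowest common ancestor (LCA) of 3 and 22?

Tree insertion order: [3, 11, 24, 42, 14, 22, 21]
Tree (level-order array): [3, None, 11, None, 24, 14, 42, None, 22, None, None, 21]
In a BST, the LCA of p=3, q=22 is the first node v on the
root-to-leaf path with p <= v <= q (go left if both < v, right if both > v).
Walk from root:
  at 3: 3 <= 3 <= 22, this is the LCA
LCA = 3


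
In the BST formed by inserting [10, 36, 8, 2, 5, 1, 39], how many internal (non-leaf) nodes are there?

Tree built from: [10, 36, 8, 2, 5, 1, 39]
Tree (level-order array): [10, 8, 36, 2, None, None, 39, 1, 5]
Rule: An internal node has at least one child.
Per-node child counts:
  node 10: 2 child(ren)
  node 8: 1 child(ren)
  node 2: 2 child(ren)
  node 1: 0 child(ren)
  node 5: 0 child(ren)
  node 36: 1 child(ren)
  node 39: 0 child(ren)
Matching nodes: [10, 8, 2, 36]
Count of internal (non-leaf) nodes: 4


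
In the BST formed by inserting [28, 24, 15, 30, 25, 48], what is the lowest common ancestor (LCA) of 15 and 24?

Tree insertion order: [28, 24, 15, 30, 25, 48]
Tree (level-order array): [28, 24, 30, 15, 25, None, 48]
In a BST, the LCA of p=15, q=24 is the first node v on the
root-to-leaf path with p <= v <= q (go left if both < v, right if both > v).
Walk from root:
  at 28: both 15 and 24 < 28, go left
  at 24: 15 <= 24 <= 24, this is the LCA
LCA = 24


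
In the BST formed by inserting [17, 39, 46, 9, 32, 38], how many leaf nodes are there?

Tree built from: [17, 39, 46, 9, 32, 38]
Tree (level-order array): [17, 9, 39, None, None, 32, 46, None, 38]
Rule: A leaf has 0 children.
Per-node child counts:
  node 17: 2 child(ren)
  node 9: 0 child(ren)
  node 39: 2 child(ren)
  node 32: 1 child(ren)
  node 38: 0 child(ren)
  node 46: 0 child(ren)
Matching nodes: [9, 38, 46]
Count of leaf nodes: 3


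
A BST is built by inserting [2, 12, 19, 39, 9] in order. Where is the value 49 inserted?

Starting tree (level order): [2, None, 12, 9, 19, None, None, None, 39]
Insertion path: 2 -> 12 -> 19 -> 39
Result: insert 49 as right child of 39
Final tree (level order): [2, None, 12, 9, 19, None, None, None, 39, None, 49]


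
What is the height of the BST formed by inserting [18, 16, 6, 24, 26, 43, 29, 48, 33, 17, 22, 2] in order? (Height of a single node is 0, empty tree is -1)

Insertion order: [18, 16, 6, 24, 26, 43, 29, 48, 33, 17, 22, 2]
Tree (level-order array): [18, 16, 24, 6, 17, 22, 26, 2, None, None, None, None, None, None, 43, None, None, 29, 48, None, 33]
Compute height bottom-up (empty subtree = -1):
  height(2) = 1 + max(-1, -1) = 0
  height(6) = 1 + max(0, -1) = 1
  height(17) = 1 + max(-1, -1) = 0
  height(16) = 1 + max(1, 0) = 2
  height(22) = 1 + max(-1, -1) = 0
  height(33) = 1 + max(-1, -1) = 0
  height(29) = 1 + max(-1, 0) = 1
  height(48) = 1 + max(-1, -1) = 0
  height(43) = 1 + max(1, 0) = 2
  height(26) = 1 + max(-1, 2) = 3
  height(24) = 1 + max(0, 3) = 4
  height(18) = 1 + max(2, 4) = 5
Height = 5


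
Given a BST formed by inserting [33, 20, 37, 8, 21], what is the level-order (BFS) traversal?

Tree insertion order: [33, 20, 37, 8, 21]
Tree (level-order array): [33, 20, 37, 8, 21]
BFS from the root, enqueuing left then right child of each popped node:
  queue [33] -> pop 33, enqueue [20, 37], visited so far: [33]
  queue [20, 37] -> pop 20, enqueue [8, 21], visited so far: [33, 20]
  queue [37, 8, 21] -> pop 37, enqueue [none], visited so far: [33, 20, 37]
  queue [8, 21] -> pop 8, enqueue [none], visited so far: [33, 20, 37, 8]
  queue [21] -> pop 21, enqueue [none], visited so far: [33, 20, 37, 8, 21]
Result: [33, 20, 37, 8, 21]


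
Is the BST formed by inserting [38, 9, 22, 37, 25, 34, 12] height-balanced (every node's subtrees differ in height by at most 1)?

Tree (level-order array): [38, 9, None, None, 22, 12, 37, None, None, 25, None, None, 34]
Definition: a tree is height-balanced if, at every node, |h(left) - h(right)| <= 1 (empty subtree has height -1).
Bottom-up per-node check:
  node 12: h_left=-1, h_right=-1, diff=0 [OK], height=0
  node 34: h_left=-1, h_right=-1, diff=0 [OK], height=0
  node 25: h_left=-1, h_right=0, diff=1 [OK], height=1
  node 37: h_left=1, h_right=-1, diff=2 [FAIL (|1--1|=2 > 1)], height=2
  node 22: h_left=0, h_right=2, diff=2 [FAIL (|0-2|=2 > 1)], height=3
  node 9: h_left=-1, h_right=3, diff=4 [FAIL (|-1-3|=4 > 1)], height=4
  node 38: h_left=4, h_right=-1, diff=5 [FAIL (|4--1|=5 > 1)], height=5
Node 37 violates the condition: |1 - -1| = 2 > 1.
Result: Not balanced


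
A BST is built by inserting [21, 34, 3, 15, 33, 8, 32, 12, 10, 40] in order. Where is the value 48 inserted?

Starting tree (level order): [21, 3, 34, None, 15, 33, 40, 8, None, 32, None, None, None, None, 12, None, None, 10]
Insertion path: 21 -> 34 -> 40
Result: insert 48 as right child of 40
Final tree (level order): [21, 3, 34, None, 15, 33, 40, 8, None, 32, None, None, 48, None, 12, None, None, None, None, 10]


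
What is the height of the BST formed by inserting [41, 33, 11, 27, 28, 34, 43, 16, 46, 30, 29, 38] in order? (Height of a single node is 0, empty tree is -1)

Insertion order: [41, 33, 11, 27, 28, 34, 43, 16, 46, 30, 29, 38]
Tree (level-order array): [41, 33, 43, 11, 34, None, 46, None, 27, None, 38, None, None, 16, 28, None, None, None, None, None, 30, 29]
Compute height bottom-up (empty subtree = -1):
  height(16) = 1 + max(-1, -1) = 0
  height(29) = 1 + max(-1, -1) = 0
  height(30) = 1 + max(0, -1) = 1
  height(28) = 1 + max(-1, 1) = 2
  height(27) = 1 + max(0, 2) = 3
  height(11) = 1 + max(-1, 3) = 4
  height(38) = 1 + max(-1, -1) = 0
  height(34) = 1 + max(-1, 0) = 1
  height(33) = 1 + max(4, 1) = 5
  height(46) = 1 + max(-1, -1) = 0
  height(43) = 1 + max(-1, 0) = 1
  height(41) = 1 + max(5, 1) = 6
Height = 6


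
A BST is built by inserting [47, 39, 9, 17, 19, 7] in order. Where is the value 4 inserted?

Starting tree (level order): [47, 39, None, 9, None, 7, 17, None, None, None, 19]
Insertion path: 47 -> 39 -> 9 -> 7
Result: insert 4 as left child of 7
Final tree (level order): [47, 39, None, 9, None, 7, 17, 4, None, None, 19]


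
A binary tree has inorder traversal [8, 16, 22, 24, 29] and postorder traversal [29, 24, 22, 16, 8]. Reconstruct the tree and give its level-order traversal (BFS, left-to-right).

Inorder:   [8, 16, 22, 24, 29]
Postorder: [29, 24, 22, 16, 8]
Algorithm: postorder visits root last, so walk postorder right-to-left;
each value is the root of the current inorder slice — split it at that
value, recurse on the right subtree first, then the left.
Recursive splits:
  root=8; inorder splits into left=[], right=[16, 22, 24, 29]
  root=16; inorder splits into left=[], right=[22, 24, 29]
  root=22; inorder splits into left=[], right=[24, 29]
  root=24; inorder splits into left=[], right=[29]
  root=29; inorder splits into left=[], right=[]
Reconstructed level-order: [8, 16, 22, 24, 29]


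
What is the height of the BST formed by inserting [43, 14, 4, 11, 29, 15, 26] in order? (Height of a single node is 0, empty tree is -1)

Insertion order: [43, 14, 4, 11, 29, 15, 26]
Tree (level-order array): [43, 14, None, 4, 29, None, 11, 15, None, None, None, None, 26]
Compute height bottom-up (empty subtree = -1):
  height(11) = 1 + max(-1, -1) = 0
  height(4) = 1 + max(-1, 0) = 1
  height(26) = 1 + max(-1, -1) = 0
  height(15) = 1 + max(-1, 0) = 1
  height(29) = 1 + max(1, -1) = 2
  height(14) = 1 + max(1, 2) = 3
  height(43) = 1 + max(3, -1) = 4
Height = 4


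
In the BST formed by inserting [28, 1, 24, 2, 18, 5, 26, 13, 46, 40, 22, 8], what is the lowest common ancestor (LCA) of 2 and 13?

Tree insertion order: [28, 1, 24, 2, 18, 5, 26, 13, 46, 40, 22, 8]
Tree (level-order array): [28, 1, 46, None, 24, 40, None, 2, 26, None, None, None, 18, None, None, 5, 22, None, 13, None, None, 8]
In a BST, the LCA of p=2, q=13 is the first node v on the
root-to-leaf path with p <= v <= q (go left if both < v, right if both > v).
Walk from root:
  at 28: both 2 and 13 < 28, go left
  at 1: both 2 and 13 > 1, go right
  at 24: both 2 and 13 < 24, go left
  at 2: 2 <= 2 <= 13, this is the LCA
LCA = 2


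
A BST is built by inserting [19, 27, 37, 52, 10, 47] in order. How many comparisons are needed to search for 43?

Search path for 43: 19 -> 27 -> 37 -> 52 -> 47
Found: False
Comparisons: 5


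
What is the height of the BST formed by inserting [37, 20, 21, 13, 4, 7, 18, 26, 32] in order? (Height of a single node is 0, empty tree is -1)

Insertion order: [37, 20, 21, 13, 4, 7, 18, 26, 32]
Tree (level-order array): [37, 20, None, 13, 21, 4, 18, None, 26, None, 7, None, None, None, 32]
Compute height bottom-up (empty subtree = -1):
  height(7) = 1 + max(-1, -1) = 0
  height(4) = 1 + max(-1, 0) = 1
  height(18) = 1 + max(-1, -1) = 0
  height(13) = 1 + max(1, 0) = 2
  height(32) = 1 + max(-1, -1) = 0
  height(26) = 1 + max(-1, 0) = 1
  height(21) = 1 + max(-1, 1) = 2
  height(20) = 1 + max(2, 2) = 3
  height(37) = 1 + max(3, -1) = 4
Height = 4


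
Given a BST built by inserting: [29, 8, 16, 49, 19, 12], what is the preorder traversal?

Tree insertion order: [29, 8, 16, 49, 19, 12]
Tree (level-order array): [29, 8, 49, None, 16, None, None, 12, 19]
Preorder traversal: [29, 8, 16, 12, 19, 49]


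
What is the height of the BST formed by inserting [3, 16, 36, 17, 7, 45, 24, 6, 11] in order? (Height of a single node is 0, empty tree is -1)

Insertion order: [3, 16, 36, 17, 7, 45, 24, 6, 11]
Tree (level-order array): [3, None, 16, 7, 36, 6, 11, 17, 45, None, None, None, None, None, 24]
Compute height bottom-up (empty subtree = -1):
  height(6) = 1 + max(-1, -1) = 0
  height(11) = 1 + max(-1, -1) = 0
  height(7) = 1 + max(0, 0) = 1
  height(24) = 1 + max(-1, -1) = 0
  height(17) = 1 + max(-1, 0) = 1
  height(45) = 1 + max(-1, -1) = 0
  height(36) = 1 + max(1, 0) = 2
  height(16) = 1 + max(1, 2) = 3
  height(3) = 1 + max(-1, 3) = 4
Height = 4


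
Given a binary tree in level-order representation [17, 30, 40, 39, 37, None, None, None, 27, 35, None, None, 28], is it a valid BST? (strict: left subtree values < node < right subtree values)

Level-order array: [17, 30, 40, 39, 37, None, None, None, 27, 35, None, None, 28]
Validate using subtree bounds (lo, hi): at each node, require lo < value < hi,
then recurse left with hi=value and right with lo=value.
Preorder trace (stopping at first violation):
  at node 17 with bounds (-inf, +inf): OK
  at node 30 with bounds (-inf, 17): VIOLATION
Node 30 violates its bound: not (-inf < 30 < 17).
Result: Not a valid BST


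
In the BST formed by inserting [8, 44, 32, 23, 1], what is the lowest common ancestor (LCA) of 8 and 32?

Tree insertion order: [8, 44, 32, 23, 1]
Tree (level-order array): [8, 1, 44, None, None, 32, None, 23]
In a BST, the LCA of p=8, q=32 is the first node v on the
root-to-leaf path with p <= v <= q (go left if both < v, right if both > v).
Walk from root:
  at 8: 8 <= 8 <= 32, this is the LCA
LCA = 8
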